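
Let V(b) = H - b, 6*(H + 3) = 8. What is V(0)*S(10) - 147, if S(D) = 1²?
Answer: -446/3 ≈ -148.67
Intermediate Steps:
H = -5/3 (H = -3 + (⅙)*8 = -3 + 4/3 = -5/3 ≈ -1.6667)
S(D) = 1
V(b) = -5/3 - b
V(0)*S(10) - 147 = (-5/3 - 1*0)*1 - 147 = (-5/3 + 0)*1 - 147 = -5/3*1 - 147 = -5/3 - 147 = -446/3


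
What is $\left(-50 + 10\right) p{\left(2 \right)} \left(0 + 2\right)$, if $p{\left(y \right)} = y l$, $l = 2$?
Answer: $-320$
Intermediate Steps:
$p{\left(y \right)} = 2 y$ ($p{\left(y \right)} = y 2 = 2 y$)
$\left(-50 + 10\right) p{\left(2 \right)} \left(0 + 2\right) = \left(-50 + 10\right) 2 \cdot 2 \left(0 + 2\right) = - 40 \cdot 4 \cdot 2 = \left(-40\right) 8 = -320$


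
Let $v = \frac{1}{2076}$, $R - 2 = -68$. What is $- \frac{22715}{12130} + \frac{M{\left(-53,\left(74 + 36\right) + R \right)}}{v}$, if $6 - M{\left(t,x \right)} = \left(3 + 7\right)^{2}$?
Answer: $- \frac{473423887}{2426} \approx -1.9515 \cdot 10^{5}$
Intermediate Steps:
$R = -66$ ($R = 2 - 68 = -66$)
$v = \frac{1}{2076} \approx 0.0004817$
$M{\left(t,x \right)} = -94$ ($M{\left(t,x \right)} = 6 - \left(3 + 7\right)^{2} = 6 - 10^{2} = 6 - 100 = -94$)
$- \frac{22715}{12130} + \frac{M{\left(-53,\left(74 + 36\right) + R \right)}}{v} = - \frac{22715}{12130} - 94 \frac{1}{\frac{1}{2076}} = \left(-22715\right) \frac{1}{12130} - 195144 = - \frac{4543}{2426} - 195144 = - \frac{473423887}{2426}$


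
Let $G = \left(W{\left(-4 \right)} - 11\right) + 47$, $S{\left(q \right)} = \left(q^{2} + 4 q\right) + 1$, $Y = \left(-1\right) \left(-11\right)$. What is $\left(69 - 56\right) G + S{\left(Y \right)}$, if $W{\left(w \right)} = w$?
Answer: $582$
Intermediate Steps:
$Y = 11$
$S{\left(q \right)} = 1 + q^{2} + 4 q$
$G = 32$ ($G = \left(-4 - 11\right) + 47 = -15 + 47 = 32$)
$\left(69 - 56\right) G + S{\left(Y \right)} = \left(69 - 56\right) 32 + \left(1 + 11^{2} + 4 \cdot 11\right) = \left(69 - 56\right) 32 + \left(1 + 121 + 44\right) = 13 \cdot 32 + 166 = 416 + 166 = 582$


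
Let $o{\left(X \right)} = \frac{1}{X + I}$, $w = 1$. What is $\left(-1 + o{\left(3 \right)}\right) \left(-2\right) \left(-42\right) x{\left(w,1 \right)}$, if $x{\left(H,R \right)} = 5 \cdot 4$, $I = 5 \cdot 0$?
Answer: $-1120$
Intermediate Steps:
$I = 0$
$x{\left(H,R \right)} = 20$
$o{\left(X \right)} = \frac{1}{X}$ ($o{\left(X \right)} = \frac{1}{X + 0} = \frac{1}{X}$)
$\left(-1 + o{\left(3 \right)}\right) \left(-2\right) \left(-42\right) x{\left(w,1 \right)} = \left(-1 + \frac{1}{3}\right) \left(-2\right) \left(-42\right) 20 = \left(- \frac{2}{3}\right) \left(-2\right) \left(-42\right) 20 = \frac{4}{3} \left(-42\right) 20 = \left(-56\right) 20 = -1120$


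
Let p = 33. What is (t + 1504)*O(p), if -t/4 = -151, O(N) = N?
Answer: 69564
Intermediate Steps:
t = 604 (t = -4*(-151) = 604)
(t + 1504)*O(p) = (604 + 1504)*33 = 2108*33 = 69564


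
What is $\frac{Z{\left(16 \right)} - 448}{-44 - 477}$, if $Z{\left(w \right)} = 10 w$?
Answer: $\frac{288}{521} \approx 0.55278$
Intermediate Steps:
$\frac{Z{\left(16 \right)} - 448}{-44 - 477} = \frac{10 \cdot 16 - 448}{-44 - 477} = \frac{160 - 448}{-521} = \left(-288\right) \left(- \frac{1}{521}\right) = \frac{288}{521}$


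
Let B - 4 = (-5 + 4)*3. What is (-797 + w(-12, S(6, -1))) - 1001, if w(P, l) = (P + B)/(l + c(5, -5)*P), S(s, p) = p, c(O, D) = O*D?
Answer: -537613/299 ≈ -1798.0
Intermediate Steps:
c(O, D) = D*O
B = 1 (B = 4 + (-5 + 4)*3 = 4 - 1*3 = 4 - 3 = 1)
w(P, l) = (1 + P)/(l - 25*P) (w(P, l) = (P + 1)/(l + (-5*5)*P) = (1 + P)/(l - 25*P))
(-797 + w(-12, S(6, -1))) - 1001 = (-797 + (1 - 12)/(-1 - 25*(-12))) - 1001 = (-797 - 11/(-1 + 300)) - 1001 = (-797 - 11/299) - 1001 = -238314/299 - 1001 = -537613/299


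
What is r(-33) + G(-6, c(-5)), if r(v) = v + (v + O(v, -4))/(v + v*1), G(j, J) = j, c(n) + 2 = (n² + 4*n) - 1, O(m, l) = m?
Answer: -38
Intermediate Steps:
c(n) = -3 + n² + 4*n (c(n) = -2 + ((n² + 4*n) - 1) = -2 + (-1 + n² + 4*n) = -3 + n² + 4*n)
r(v) = 1 + v (r(v) = v + (v + v)/(v + v*1) = v + (2*v)/(v + v) = v + (2*v)/((2*v)) = v + (2*v)*(1/(2*v)) = v + 1 = 1 + v)
r(-33) + G(-6, c(-5)) = (1 - 33) - 6 = -32 - 6 = -38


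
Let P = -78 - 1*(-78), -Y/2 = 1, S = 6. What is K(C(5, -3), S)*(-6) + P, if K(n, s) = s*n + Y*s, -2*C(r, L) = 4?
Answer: 144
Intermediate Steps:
Y = -2 (Y = -2*1 = -2)
C(r, L) = -2 (C(r, L) = -½*4 = -2)
K(n, s) = -2*s + n*s (K(n, s) = s*n - 2*s = n*s - 2*s = -2*s + n*s)
P = 0 (P = -78 + 78 = 0)
K(C(5, -3), S)*(-6) + P = (6*(-2 - 2))*(-6) + 0 = (6*(-4))*(-6) + 0 = -24*(-6) + 0 = 144 + 0 = 144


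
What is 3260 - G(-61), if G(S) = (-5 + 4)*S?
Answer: 3199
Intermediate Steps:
G(S) = -S
3260 - G(-61) = 3260 - (-1)*(-61) = 3260 - 1*61 = 3260 - 61 = 3199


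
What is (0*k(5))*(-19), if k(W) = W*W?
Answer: 0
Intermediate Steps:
k(W) = W**2
(0*k(5))*(-19) = (0*5**2)*(-19) = (0*25)*(-19) = 0*(-19) = 0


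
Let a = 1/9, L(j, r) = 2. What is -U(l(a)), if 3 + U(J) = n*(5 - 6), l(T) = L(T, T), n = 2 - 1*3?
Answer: 2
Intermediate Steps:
a = ⅑ ≈ 0.11111
n = -1 (n = 2 - 3 = -1)
l(T) = 2
U(J) = -2 (U(J) = -3 - (5 - 6) = -3 - 1*(-1) = -3 + 1 = -2)
-U(l(a)) = -1*(-2) = 2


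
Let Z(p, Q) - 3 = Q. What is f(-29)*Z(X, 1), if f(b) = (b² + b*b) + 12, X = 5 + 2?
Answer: 6776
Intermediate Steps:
X = 7
Z(p, Q) = 3 + Q
f(b) = 12 + 2*b² (f(b) = (b² + b²) + 12 = 2*b² + 12 = 12 + 2*b²)
f(-29)*Z(X, 1) = (12 + 2*(-29)²)*(3 + 1) = (12 + 2*841)*4 = (12 + 1682)*4 = 1694*4 = 6776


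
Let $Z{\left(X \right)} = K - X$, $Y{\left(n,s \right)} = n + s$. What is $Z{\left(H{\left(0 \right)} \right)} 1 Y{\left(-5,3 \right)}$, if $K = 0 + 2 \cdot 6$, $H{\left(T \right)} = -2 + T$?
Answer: $-28$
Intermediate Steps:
$K = 12$ ($K = 0 + 12 = 12$)
$Z{\left(X \right)} = 12 - X$
$Z{\left(H{\left(0 \right)} \right)} 1 Y{\left(-5,3 \right)} = \left(12 - \left(-2 + 0\right)\right) 1 \left(-5 + 3\right) = \left(12 - -2\right) 1 \left(-2\right) = \left(12 + 2\right) \left(-2\right) = 14 \left(-2\right) = -28$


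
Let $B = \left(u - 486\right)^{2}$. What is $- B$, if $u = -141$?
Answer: $-393129$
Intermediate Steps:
$B = 393129$ ($B = \left(-141 - 486\right)^{2} = \left(-627\right)^{2} = 393129$)
$- B = \left(-1\right) 393129 = -393129$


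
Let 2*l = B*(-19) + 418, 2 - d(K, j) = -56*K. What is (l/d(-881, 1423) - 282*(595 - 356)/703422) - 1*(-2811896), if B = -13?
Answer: 32526719158098887/11567540316 ≈ 2.8119e+6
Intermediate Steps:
d(K, j) = 2 + 56*K (d(K, j) = 2 - (-56)*K = 2 + 56*K)
l = 665/2 (l = (-13*(-19) + 418)/2 = (247 + 418)/2 = (1/2)*665 = 665/2 ≈ 332.50)
(l/d(-881, 1423) - 282*(595 - 356)/703422) - 1*(-2811896) = (665/(2*(2 + 56*(-881))) - 282*(595 - 356)/703422) - 1*(-2811896) = (665/(2*(2 - 49336)) - 282*239*(1/703422)) + 2811896 = ((665/2)/(-49334) - 67398*1/703422) + 2811896 = ((665/2)*(-1/49334) - 11233/117237) + 2811896 = (-665/98668 - 11233/117237) + 2811896 = -1186300249/11567540316 + 2811896 = 32526719158098887/11567540316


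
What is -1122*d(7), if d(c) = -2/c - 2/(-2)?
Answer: -5610/7 ≈ -801.43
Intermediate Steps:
d(c) = 1 - 2/c (d(c) = -2/c - 2*(-1/2) = -2/c + 1 = 1 - 2/c)
-1122*d(7) = -1122*(-2 + 7)/7 = -1122*5/7 = -5610/7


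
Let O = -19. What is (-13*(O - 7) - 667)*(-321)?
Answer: 105609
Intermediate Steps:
(-13*(O - 7) - 667)*(-321) = (-13*(-19 - 7) - 667)*(-321) = (-13*(-26) - 667)*(-321) = (338 - 667)*(-321) = -329*(-321) = 105609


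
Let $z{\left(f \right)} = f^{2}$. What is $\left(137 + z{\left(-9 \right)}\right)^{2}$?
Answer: $47524$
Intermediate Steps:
$\left(137 + z{\left(-9 \right)}\right)^{2} = \left(137 + \left(-9\right)^{2}\right)^{2} = \left(137 + 81\right)^{2} = 218^{2} = 47524$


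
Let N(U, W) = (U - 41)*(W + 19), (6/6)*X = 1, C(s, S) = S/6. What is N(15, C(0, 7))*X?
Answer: -1573/3 ≈ -524.33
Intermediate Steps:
C(s, S) = S/6 (C(s, S) = S*(⅙) = S/6)
X = 1
N(U, W) = (-41 + U)*(19 + W)
N(15, C(0, 7))*X = (-779 - 41*7/6 + 19*15 + 15*((⅙)*7))*1 = (-779 - 41*7/6 + 285 + 15*(7/6))*1 = (-779 - 287/6 + 285 + 35/2)*1 = -1573/3*1 = -1573/3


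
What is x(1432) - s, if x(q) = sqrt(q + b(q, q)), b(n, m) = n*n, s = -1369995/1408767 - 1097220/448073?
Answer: 719861699125/210410151997 + 2*sqrt(513014) ≈ 1435.9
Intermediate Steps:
s = -719861699125/210410151997 (s = -1369995*1/1408767 - 1097220*1/448073 = -456665/469589 - 1097220/448073 = -719861699125/210410151997 ≈ -3.4212)
b(n, m) = n**2
x(q) = sqrt(q + q**2)
x(1432) - s = sqrt(1432*(1 + 1432)) - 1*(-719861699125/210410151997) = sqrt(1432*1433) + 719861699125/210410151997 = sqrt(2052056) + 719861699125/210410151997 = 2*sqrt(513014) + 719861699125/210410151997 = 719861699125/210410151997 + 2*sqrt(513014)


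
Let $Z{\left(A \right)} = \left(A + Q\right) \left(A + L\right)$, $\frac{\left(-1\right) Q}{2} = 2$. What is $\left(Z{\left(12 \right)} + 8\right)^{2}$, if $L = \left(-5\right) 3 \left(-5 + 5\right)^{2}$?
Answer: $10816$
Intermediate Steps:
$L = 0$ ($L = - 15 \cdot 0^{2} = \left(-15\right) 0 = 0$)
$Q = -4$ ($Q = \left(-2\right) 2 = -4$)
$Z{\left(A \right)} = A \left(-4 + A\right)$ ($Z{\left(A \right)} = \left(A - 4\right) \left(A + 0\right) = \left(-4 + A\right) A = A \left(-4 + A\right)$)
$\left(Z{\left(12 \right)} + 8\right)^{2} = \left(12 \left(-4 + 12\right) + 8\right)^{2} = \left(12 \cdot 8 + 8\right)^{2} = \left(96 + 8\right)^{2} = 104^{2} = 10816$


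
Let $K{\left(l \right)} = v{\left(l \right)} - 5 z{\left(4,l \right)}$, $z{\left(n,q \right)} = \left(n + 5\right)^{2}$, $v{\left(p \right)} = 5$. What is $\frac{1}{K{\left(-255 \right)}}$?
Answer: $- \frac{1}{400} \approx -0.0025$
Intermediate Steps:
$z{\left(n,q \right)} = \left(5 + n\right)^{2}$
$K{\left(l \right)} = -400$ ($K{\left(l \right)} = 5 - 5 \left(5 + 4\right)^{2} = 5 - 5 \cdot 9^{2} = 5 - 405 = -400$)
$\frac{1}{K{\left(-255 \right)}} = \frac{1}{-400} = - \frac{1}{400}$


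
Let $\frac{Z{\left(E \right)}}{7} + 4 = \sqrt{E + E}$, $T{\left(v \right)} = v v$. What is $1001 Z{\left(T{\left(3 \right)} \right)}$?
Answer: $-28028 + 21021 \sqrt{2} \approx 1700.2$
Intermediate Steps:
$T{\left(v \right)} = v^{2}$
$Z{\left(E \right)} = -28 + 7 \sqrt{2} \sqrt{E}$ ($Z{\left(E \right)} = -28 + 7 \sqrt{E + E} = -28 + 7 \sqrt{2 E} = -28 + 7 \sqrt{2} \sqrt{E}$)
$1001 Z{\left(T{\left(3 \right)} \right)} = 1001 \left(-28 + 7 \sqrt{2} \sqrt{3^{2}}\right) = 1001 \left(-28 + 7 \sqrt{2} \sqrt{9}\right) = 1001 \left(-28 + 7 \sqrt{2} \cdot 3\right) = 1001 \left(-28 + 21 \sqrt{2}\right) = -28028 + 21021 \sqrt{2}$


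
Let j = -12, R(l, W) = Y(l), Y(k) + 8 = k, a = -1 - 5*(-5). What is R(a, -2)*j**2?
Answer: 2304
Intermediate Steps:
a = 24 (a = -1 + 25 = 24)
Y(k) = -8 + k
R(l, W) = -8 + l
R(a, -2)*j**2 = (-8 + 24)*(-12)**2 = 16*144 = 2304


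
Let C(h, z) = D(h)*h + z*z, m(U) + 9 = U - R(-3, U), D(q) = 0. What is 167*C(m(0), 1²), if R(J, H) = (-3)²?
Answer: 167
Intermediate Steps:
R(J, H) = 9
m(U) = -18 + U (m(U) = -9 + (U - 1*9) = -9 + (U - 9) = -9 + (-9 + U) = -18 + U)
C(h, z) = z² (C(h, z) = 0*h + z*z = 0 + z² = z²)
167*C(m(0), 1²) = 167*(1²)² = 167*1² = 167*1 = 167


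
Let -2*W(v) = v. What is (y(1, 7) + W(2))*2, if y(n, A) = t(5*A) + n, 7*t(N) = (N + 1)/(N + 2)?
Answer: 72/259 ≈ 0.27799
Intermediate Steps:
W(v) = -v/2
t(N) = (1 + N)/(7*(2 + N)) (t(N) = ((N + 1)/(N + 2))/7 = ((1 + N)/(2 + N))/7 = (1 + N)/(7*(2 + N)))
y(n, A) = n + (1 + 5*A)/(7*(2 + 5*A)) (y(n, A) = (1 + 5*A)/(7*(2 + 5*A)) + n = n + (1 + 5*A)/(7*(2 + 5*A)))
(y(1, 7) + W(2))*2 = ((1 + 5*7 + 7*1*(2 + 5*7))/(7*(2 + 5*7)) - ½*2)*2 = ((1 + 35 + 7*1*(2 + 35))/(7*(2 + 35)) - 1)*2 = ((⅐)*(1 + 35 + 7*1*37)/37 - 1)*2 = ((⅐)*(1/37)*(1 + 35 + 259) - 1)*2 = ((⅐)*(1/37)*295 - 1)*2 = (295/259 - 1)*2 = (36/259)*2 = 72/259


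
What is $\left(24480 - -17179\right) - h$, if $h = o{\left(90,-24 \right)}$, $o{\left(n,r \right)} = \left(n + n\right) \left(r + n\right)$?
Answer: $29779$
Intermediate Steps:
$o{\left(n,r \right)} = 2 n \left(n + r\right)$
$h = 11880$ ($h = 2 \cdot 90 \left(90 - 24\right) = 2 \cdot 90 \cdot 66 = 11880$)
$\left(24480 - -17179\right) - h = \left(24480 - -17179\right) - 11880 = \left(24480 + 17179\right) - 11880 = 41659 - 11880 = 29779$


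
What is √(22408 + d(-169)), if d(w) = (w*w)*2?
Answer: √79530 ≈ 282.01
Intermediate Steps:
d(w) = 2*w² (d(w) = w²*2 = 2*w²)
√(22408 + d(-169)) = √(22408 + 2*(-169)²) = √(22408 + 2*28561) = √(22408 + 57122) = √79530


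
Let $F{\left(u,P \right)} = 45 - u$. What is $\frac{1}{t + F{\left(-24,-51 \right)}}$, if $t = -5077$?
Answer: $- \frac{1}{5008} \approx -0.00019968$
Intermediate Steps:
$\frac{1}{t + F{\left(-24,-51 \right)}} = \frac{1}{-5077 + \left(45 - -24\right)} = \frac{1}{-5077 + \left(45 + 24\right)} = \frac{1}{-5077 + 69} = \frac{1}{-5008} = - \frac{1}{5008}$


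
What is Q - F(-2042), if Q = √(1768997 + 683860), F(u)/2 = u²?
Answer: -8339528 + √2452857 ≈ -8.3380e+6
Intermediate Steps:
F(u) = 2*u²
Q = √2452857 ≈ 1566.2
Q - F(-2042) = √2452857 - 2*(-2042)² = √2452857 - 2*4169764 = √2452857 - 1*8339528 = √2452857 - 8339528 = -8339528 + √2452857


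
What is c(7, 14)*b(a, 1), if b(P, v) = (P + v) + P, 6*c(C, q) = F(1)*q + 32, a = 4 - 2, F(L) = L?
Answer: 115/3 ≈ 38.333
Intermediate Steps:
a = 2
c(C, q) = 16/3 + q/6 (c(C, q) = (1*q + 32)/6 = (q + 32)/6 = (32 + q)/6 = 16/3 + q/6)
b(P, v) = v + 2*P
c(7, 14)*b(a, 1) = (16/3 + (⅙)*14)*(1 + 2*2) = (16/3 + 7/3)*(1 + 4) = (23/3)*5 = 115/3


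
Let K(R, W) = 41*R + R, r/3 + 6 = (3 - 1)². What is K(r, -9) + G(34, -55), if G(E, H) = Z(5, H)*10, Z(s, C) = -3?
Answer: -282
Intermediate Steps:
r = -6 (r = -18 + 3*(3 - 1)² = -18 + 3*2² = -18 + 3*4 = -18 + 12 = -6)
K(R, W) = 42*R
G(E, H) = -30 (G(E, H) = -3*10 = -30)
K(r, -9) + G(34, -55) = 42*(-6) - 30 = -252 - 30 = -282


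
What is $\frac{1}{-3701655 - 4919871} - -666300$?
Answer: $\frac{5744522773799}{8621526} \approx 6.663 \cdot 10^{5}$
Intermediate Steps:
$\frac{1}{-3701655 - 4919871} - -666300 = \frac{1}{-8621526} + 666300 = - \frac{1}{8621526} + 666300 = \frac{5744522773799}{8621526}$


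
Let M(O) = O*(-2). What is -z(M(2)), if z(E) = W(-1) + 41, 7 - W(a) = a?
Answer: -49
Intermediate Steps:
W(a) = 7 - a
M(O) = -2*O
z(E) = 49 (z(E) = (7 - 1*(-1)) + 41 = (7 + 1) + 41 = 8 + 41 = 49)
-z(M(2)) = -1*49 = -49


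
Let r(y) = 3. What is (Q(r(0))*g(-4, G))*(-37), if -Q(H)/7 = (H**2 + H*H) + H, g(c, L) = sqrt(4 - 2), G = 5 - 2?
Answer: 5439*sqrt(2) ≈ 7691.9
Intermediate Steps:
G = 3
g(c, L) = sqrt(2)
Q(H) = -14*H**2 - 7*H (Q(H) = -7*((H**2 + H*H) + H) = -7*((H**2 + H**2) + H) = -7*(2*H**2 + H) = -7*(H + 2*H**2) = -14*H**2 - 7*H)
(Q(r(0))*g(-4, G))*(-37) = ((-7*3*(1 + 2*3))*sqrt(2))*(-37) = ((-7*3*(1 + 6))*sqrt(2))*(-37) = ((-7*3*7)*sqrt(2))*(-37) = -147*sqrt(2)*(-37) = 5439*sqrt(2)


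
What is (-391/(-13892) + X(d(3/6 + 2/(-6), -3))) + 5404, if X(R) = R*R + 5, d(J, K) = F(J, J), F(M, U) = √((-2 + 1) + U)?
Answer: 9799649/1812 ≈ 5408.2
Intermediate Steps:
F(M, U) = √(-1 + U)
d(J, K) = √(-1 + J)
X(R) = 5 + R² (X(R) = R² + 5 = 5 + R²)
(-391/(-13892) + X(d(3/6 + 2/(-6), -3))) + 5404 = (-391/(-13892) + (5 + (√(-1 + (3/6 + 2/(-6))))²)) + 5404 = (-391*(-1/13892) + (5 + (√(-1 + (3*(⅙) + 2*(-⅙))))²)) + 5404 = (17/604 + (5 + (√(-1 + (½ - ⅓)))²)) + 5404 = (17/604 + (5 + (√(-1 + ⅙))²)) + 5404 = (17/604 + (5 + (√(-⅚))²)) + 5404 = (17/604 + (5 + (I*√30/6)²)) + 5404 = (17/604 + (5 - ⅚)) + 5404 = (17/604 + 25/6) + 5404 = 7601/1812 + 5404 = 9799649/1812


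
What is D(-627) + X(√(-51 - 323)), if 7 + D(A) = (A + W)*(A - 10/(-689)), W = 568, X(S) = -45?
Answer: 25451759/689 ≈ 36940.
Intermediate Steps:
D(A) = -7 + (568 + A)*(10/689 + A) (D(A) = -7 + (A + 568)*(A - 10/(-689)) = -7 + (568 + A)*(A - 10*(-1/689)) = -7 + (568 + A)*(A + 10/689) = -7 + (568 + A)*(10/689 + A))
D(-627) + X(√(-51 - 323)) = (857/689 + (-627)² + (391362/689)*(-627)) - 45 = (857/689 + 393129 - 245383974/689) - 45 = 25482764/689 - 45 = 25451759/689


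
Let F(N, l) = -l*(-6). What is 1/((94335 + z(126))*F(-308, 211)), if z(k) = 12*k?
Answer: 1/121342302 ≈ 8.2411e-9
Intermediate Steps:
F(N, l) = 6*l
1/((94335 + z(126))*F(-308, 211)) = 1/((94335 + 12*126)*((6*211))) = 1/((94335 + 1512)*1266) = (1/1266)/95847 = (1/95847)*(1/1266) = 1/121342302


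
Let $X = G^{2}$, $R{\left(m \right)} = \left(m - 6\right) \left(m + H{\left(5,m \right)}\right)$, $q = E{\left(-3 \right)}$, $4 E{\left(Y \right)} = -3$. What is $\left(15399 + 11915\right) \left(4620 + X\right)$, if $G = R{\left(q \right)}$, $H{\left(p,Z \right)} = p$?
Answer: $\frac{19029677457}{128} \approx 1.4867 \cdot 10^{8}$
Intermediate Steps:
$E{\left(Y \right)} = - \frac{3}{4}$ ($E{\left(Y \right)} = \frac{1}{4} \left(-3\right) = - \frac{3}{4}$)
$q = - \frac{3}{4} \approx -0.75$
$R{\left(m \right)} = \left(-6 + m\right) \left(5 + m\right)$ ($R{\left(m \right)} = \left(m - 6\right) \left(m + 5\right) = \left(-6 + m\right) \left(5 + m\right)$)
$G = - \frac{459}{16}$ ($G = -30 + \left(- \frac{3}{4}\right)^{2} - - \frac{3}{4} = -30 + \frac{9}{16} + \frac{3}{4} = - \frac{459}{16} \approx -28.688$)
$X = \frac{210681}{256}$ ($X = \left(- \frac{459}{16}\right)^{2} = \frac{210681}{256} \approx 822.97$)
$\left(15399 + 11915\right) \left(4620 + X\right) = \left(15399 + 11915\right) \left(4620 + \frac{210681}{256}\right) = 27314 \cdot \frac{1393401}{256} = \frac{19029677457}{128}$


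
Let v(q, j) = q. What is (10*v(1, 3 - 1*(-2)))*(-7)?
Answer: -70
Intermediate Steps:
(10*v(1, 3 - 1*(-2)))*(-7) = (10*1)*(-7) = 10*(-7) = -70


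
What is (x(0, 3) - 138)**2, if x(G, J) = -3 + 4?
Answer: 18769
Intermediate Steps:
x(G, J) = 1
(x(0, 3) - 138)**2 = (1 - 138)**2 = (-137)**2 = 18769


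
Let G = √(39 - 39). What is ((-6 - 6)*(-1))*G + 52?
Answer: 52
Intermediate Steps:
G = 0 (G = √0 = 0)
((-6 - 6)*(-1))*G + 52 = ((-6 - 6)*(-1))*0 + 52 = -12*(-1)*0 + 52 = 12*0 + 52 = 0 + 52 = 52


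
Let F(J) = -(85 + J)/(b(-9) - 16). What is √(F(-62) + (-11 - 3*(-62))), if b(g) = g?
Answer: √4398/5 ≈ 13.263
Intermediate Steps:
F(J) = 17/5 + J/25 (F(J) = -(85 + J)/(-9 - 16) = -(85 + J)/(-25) = -(85 + J)*(-1)/25 = -(-17/5 - J/25) = 17/5 + J/25)
√(F(-62) + (-11 - 3*(-62))) = √((17/5 + (1/25)*(-62)) + (-11 - 3*(-62))) = √((17/5 - 62/25) + (-11 + 186)) = √(23/25 + 175) = √(4398/25) = √4398/5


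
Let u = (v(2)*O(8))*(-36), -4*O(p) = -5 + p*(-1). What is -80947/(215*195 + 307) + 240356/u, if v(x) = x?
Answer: -5084828095/4941144 ≈ -1029.1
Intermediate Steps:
O(p) = 5/4 + p/4 (O(p) = -(-5 + p*(-1))/4 = -(-5 - p)/4 = 5/4 + p/4)
u = -234 (u = (2*(5/4 + (¼)*8))*(-36) = (2*(5/4 + 2))*(-36) = (2*(13/4))*(-36) = (13/2)*(-36) = -234)
-80947/(215*195 + 307) + 240356/u = -80947/(215*195 + 307) + 240356/(-234) = -80947/(41925 + 307) + 240356*(-1/234) = -80947/42232 - 120178/117 = -5084828095/4941144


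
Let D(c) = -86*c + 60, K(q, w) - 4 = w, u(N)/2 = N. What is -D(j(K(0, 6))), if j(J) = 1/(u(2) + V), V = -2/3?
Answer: -171/5 ≈ -34.200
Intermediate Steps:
u(N) = 2*N
V = -⅔ (V = -2*⅓ = -⅔ ≈ -0.66667)
K(q, w) = 4 + w
j(J) = 3/10 (j(J) = 1/(2*2 - ⅔) = 1/(4 - ⅔) = 1/(10/3) = 3/10)
D(c) = 60 - 86*c
-D(j(K(0, 6))) = -(60 - 86*3/10) = -(60 - 129/5) = -1*171/5 = -171/5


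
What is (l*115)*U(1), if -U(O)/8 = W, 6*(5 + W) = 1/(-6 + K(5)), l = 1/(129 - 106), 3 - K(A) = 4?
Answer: 4220/21 ≈ 200.95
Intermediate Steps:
K(A) = -1 (K(A) = 3 - 1*4 = 3 - 4 = -1)
l = 1/23 ≈ 0.043478
W = -211/42 (W = -5 + 1/(6*(-6 - 1)) = -5 + (⅙)/(-7) = -5 + (⅙)*(-⅐) = -5 - 1/42 = -211/42 ≈ -5.0238)
U(O) = 844/21 (U(O) = -8*(-211/42) = 844/21)
(l*115)*U(1) = ((1/23)*115)*(844/21) = 5*(844/21) = 4220/21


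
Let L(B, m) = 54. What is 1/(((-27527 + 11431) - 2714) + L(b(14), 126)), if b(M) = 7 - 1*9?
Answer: -1/18756 ≈ -5.3316e-5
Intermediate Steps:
b(M) = -2 (b(M) = 7 - 9 = -2)
1/(((-27527 + 11431) - 2714) + L(b(14), 126)) = 1/(((-27527 + 11431) - 2714) + 54) = 1/((-16096 - 2714) + 54) = 1/(-18810 + 54) = 1/(-18756) = -1/18756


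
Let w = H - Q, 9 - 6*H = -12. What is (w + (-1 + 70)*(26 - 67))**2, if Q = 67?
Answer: 33466225/4 ≈ 8.3666e+6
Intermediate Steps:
H = 7/2 (H = 3/2 - 1/6*(-12) = 3/2 + 2 = 7/2 ≈ 3.5000)
w = -127/2 (w = 7/2 - 1*67 = 7/2 - 67 = -127/2 ≈ -63.500)
(w + (-1 + 70)*(26 - 67))**2 = (-127/2 + (-1 + 70)*(26 - 67))**2 = (-127/2 + 69*(-41))**2 = (-127/2 - 2829)**2 = (-5785/2)**2 = 33466225/4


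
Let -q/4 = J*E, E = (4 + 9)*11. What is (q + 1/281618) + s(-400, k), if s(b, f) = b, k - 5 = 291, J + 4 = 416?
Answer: -66479871551/281618 ≈ -2.3606e+5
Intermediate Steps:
J = 412 (J = -4 + 416 = 412)
k = 296 (k = 5 + 291 = 296)
E = 143 (E = 13*11 = 143)
q = -235664 (q = -1648*143 = -4*58916 = -235664)
(q + 1/281618) + s(-400, k) = (-235664 + 1/281618) - 400 = -66367224351/281618 - 400 = -66479871551/281618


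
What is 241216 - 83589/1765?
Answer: 425662651/1765 ≈ 2.4117e+5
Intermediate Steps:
241216 - 83589/1765 = 425662651/1765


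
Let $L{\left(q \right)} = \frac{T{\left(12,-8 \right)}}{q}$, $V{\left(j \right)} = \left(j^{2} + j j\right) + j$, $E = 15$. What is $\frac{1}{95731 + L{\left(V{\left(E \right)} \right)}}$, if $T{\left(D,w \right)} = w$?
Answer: $\frac{465}{44514907} \approx 1.0446 \cdot 10^{-5}$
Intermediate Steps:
$V{\left(j \right)} = j + 2 j^{2}$ ($V{\left(j \right)} = \left(j^{2} + j^{2}\right) + j = 2 j^{2} + j = j + 2 j^{2}$)
$L{\left(q \right)} = - \frac{8}{q}$
$\frac{1}{95731 + L{\left(V{\left(E \right)} \right)}} = \frac{1}{95731 - \frac{8}{15 \left(1 + 2 \cdot 15\right)}} = \frac{1}{95731 - \frac{8}{15 \left(1 + 30\right)}} = \frac{1}{95731 - \frac{8}{15 \cdot 31}} = \frac{1}{95731 - \frac{8}{465}} = \frac{1}{\frac{44514907}{465}} = \frac{465}{44514907}$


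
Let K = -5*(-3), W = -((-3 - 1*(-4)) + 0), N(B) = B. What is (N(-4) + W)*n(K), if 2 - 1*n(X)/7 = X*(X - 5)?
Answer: 5180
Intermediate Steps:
W = -1 (W = -((-3 + 4) + 0) = -(1 + 0) = -1*1 = -1)
K = 15
n(X) = 14 - 7*X*(-5 + X) (n(X) = 14 - 7*X*(X - 5) = 14 - 7*X*(-5 + X))
(N(-4) + W)*n(K) = (-4 - 1)*(14 - 7*15**2 + 35*15) = -5*(14 - 7*225 + 525) = -5*(14 - 1575 + 525) = -5*(-1036) = 5180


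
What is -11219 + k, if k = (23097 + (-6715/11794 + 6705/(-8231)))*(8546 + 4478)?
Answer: 14599617222315843/48538207 ≈ 3.0079e+8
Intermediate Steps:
k = 14600161772460176/48538207 (k = (23097 + (-6715*1/11794 + 6705*(-1/8231)))*13024 = (23097 + (-6715/11794 - 6705/8231))*13024 = (23097 - 134349935/97076414)*13024 = (2242039584223/97076414)*13024 = 14600161772460176/48538207 ≈ 3.0080e+8)
-11219 + k = -11219 + 14600161772460176/48538207 = 14599617222315843/48538207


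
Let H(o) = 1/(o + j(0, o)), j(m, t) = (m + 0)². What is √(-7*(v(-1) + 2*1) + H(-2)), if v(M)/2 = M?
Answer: I*√2/2 ≈ 0.70711*I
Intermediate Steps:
j(m, t) = m²
v(M) = 2*M
H(o) = 1/o (H(o) = 1/(o + 0²) = 1/(o + 0) = 1/o)
√(-7*(v(-1) + 2*1) + H(-2)) = √(-7*(2*(-1) + 2*1) + 1/(-2)) = √(-7*(-2 + 2) - ½) = √(-7*0 - ½) = √(0 - ½) = √(-½) = I*√2/2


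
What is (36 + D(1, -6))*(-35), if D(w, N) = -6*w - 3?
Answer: -945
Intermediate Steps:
D(w, N) = -3 - 6*w
(36 + D(1, -6))*(-35) = (36 + (-3 - 6*1))*(-35) = (36 + (-3 - 6))*(-35) = (36 - 9)*(-35) = 27*(-35) = -945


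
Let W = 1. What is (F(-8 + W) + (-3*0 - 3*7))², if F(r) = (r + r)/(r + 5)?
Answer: 196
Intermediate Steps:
F(r) = 2*r/(5 + r) (F(r) = (2*r)/(5 + r) = 2*r/(5 + r))
(F(-8 + W) + (-3*0 - 3*7))² = (2*(-8 + 1)/(5 + (-8 + 1)) + (-3*0 - 3*7))² = (2*(-7)/(5 - 7) + (0 - 21))² = (2*(-7)/(-2) - 21)² = (2*(-7)*(-½) - 21)² = (7 - 21)² = (-14)² = 196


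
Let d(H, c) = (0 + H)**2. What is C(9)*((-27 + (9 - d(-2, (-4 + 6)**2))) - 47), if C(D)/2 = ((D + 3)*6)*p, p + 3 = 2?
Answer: 9936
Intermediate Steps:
p = -1 (p = -3 + 2 = -1)
d(H, c) = H**2
C(D) = -36 - 12*D (C(D) = 2*(((D + 3)*6)*(-1)) = 2*(((3 + D)*6)*(-1)) = 2*((18 + 6*D)*(-1)) = 2*(-18 - 6*D) = -36 - 12*D)
C(9)*((-27 + (9 - d(-2, (-4 + 6)**2))) - 47) = (-36 - 12*9)*((-27 + (9 - 1*(-2)**2)) - 47) = (-36 - 108)*((-27 + (9 - 1*4)) - 47) = -144*((-27 + (9 - 4)) - 47) = -144*((-27 + 5) - 47) = -144*(-22 - 47) = -144*(-69) = 9936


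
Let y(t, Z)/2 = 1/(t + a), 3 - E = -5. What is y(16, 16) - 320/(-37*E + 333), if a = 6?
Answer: -3483/407 ≈ -8.5577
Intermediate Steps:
E = 8 (E = 3 - 1*(-5) = 3 + 5 = 8)
y(t, Z) = 2/(6 + t) (y(t, Z) = 2/(t + 6) = 2/(6 + t))
y(16, 16) - 320/(-37*E + 333) = 2/(6 + 16) - 320/(-37*8 + 333) = 2/22 - 320/(-296 + 333) = 2*(1/22) - 320/37 = 1/11 - 320*1/37 = 1/11 - 320/37 = -3483/407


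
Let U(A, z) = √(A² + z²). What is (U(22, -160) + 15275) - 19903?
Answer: -4628 + 2*√6521 ≈ -4466.5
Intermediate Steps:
(U(22, -160) + 15275) - 19903 = (√(22² + (-160)²) + 15275) - 19903 = (√(484 + 25600) + 15275) - 19903 = (√26084 + 15275) - 19903 = (2*√6521 + 15275) - 19903 = (15275 + 2*√6521) - 19903 = -4628 + 2*√6521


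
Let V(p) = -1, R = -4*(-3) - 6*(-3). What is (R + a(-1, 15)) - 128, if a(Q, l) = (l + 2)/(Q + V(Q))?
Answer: -213/2 ≈ -106.50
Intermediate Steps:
R = 30 (R = 12 + 18 = 30)
a(Q, l) = (2 + l)/(-1 + Q) (a(Q, l) = (l + 2)/(Q - 1) = (2 + l)/(-1 + Q))
(R + a(-1, 15)) - 128 = (30 + (2 + 15)/(-1 - 1)) - 128 = (30 + 17/(-2)) - 128 = (30 - ½*17) - 128 = (30 - 17/2) - 128 = 43/2 - 128 = -213/2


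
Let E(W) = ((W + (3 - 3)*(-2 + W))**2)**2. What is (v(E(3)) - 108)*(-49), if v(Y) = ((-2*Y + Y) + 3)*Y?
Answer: 314874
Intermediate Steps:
E(W) = W**4 (E(W) = ((W + 0*(-2 + W))**2)**2 = ((W + 0)**2)**2 = (W**2)**2 = W**4)
v(Y) = Y*(3 - Y) (v(Y) = (-Y + 3)*Y = (3 - Y)*Y = Y*(3 - Y))
(v(E(3)) - 108)*(-49) = (3**4*(3 - 1*3**4) - 108)*(-49) = (81*(3 - 1*81) - 108)*(-49) = (81*(3 - 81) - 108)*(-49) = (81*(-78) - 108)*(-49) = (-6318 - 108)*(-49) = -6426*(-49) = 314874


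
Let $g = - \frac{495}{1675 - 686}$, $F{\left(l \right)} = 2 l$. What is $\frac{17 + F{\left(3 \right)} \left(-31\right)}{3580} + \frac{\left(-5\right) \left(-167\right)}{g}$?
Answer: $- \frac{591300271}{354420} \approx -1668.4$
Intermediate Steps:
$g = - \frac{495}{989}$ ($g = - \frac{495}{1675 - 686} = - \frac{495}{989} \approx -0.50051$)
$\frac{17 + F{\left(3 \right)} \left(-31\right)}{3580} + \frac{\left(-5\right) \left(-167\right)}{g} = \frac{17 + 2 \cdot 3 \left(-31\right)}{3580} + \frac{\left(-5\right) \left(-167\right)}{- \frac{495}{989}} = \left(17 + 6 \left(-31\right)\right) \frac{1}{3580} + 835 \left(- \frac{989}{495}\right) = \left(17 - 186\right) \frac{1}{3580} - \frac{165163}{99} = \left(-169\right) \frac{1}{3580} - \frac{165163}{99} = - \frac{169}{3580} - \frac{165163}{99} = - \frac{591300271}{354420}$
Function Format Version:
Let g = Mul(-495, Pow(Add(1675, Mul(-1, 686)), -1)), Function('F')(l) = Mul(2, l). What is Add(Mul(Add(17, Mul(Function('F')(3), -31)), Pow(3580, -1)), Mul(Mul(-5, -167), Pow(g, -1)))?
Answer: Rational(-591300271, 354420) ≈ -1668.4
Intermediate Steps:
g = Rational(-495, 989) (g = Mul(-495, Pow(Add(1675, -686), -1)) = Mul(-495, Pow(989, -1)) = Mul(-495, Rational(1, 989)) = Rational(-495, 989) ≈ -0.50051)
Add(Mul(Add(17, Mul(Function('F')(3), -31)), Pow(3580, -1)), Mul(Mul(-5, -167), Pow(g, -1))) = Add(Mul(Add(17, Mul(Mul(2, 3), -31)), Pow(3580, -1)), Mul(Mul(-5, -167), Pow(Rational(-495, 989), -1))) = Add(Mul(Add(17, Mul(6, -31)), Rational(1, 3580)), Mul(835, Rational(-989, 495))) = Add(Mul(Add(17, -186), Rational(1, 3580)), Rational(-165163, 99)) = Add(Mul(-169, Rational(1, 3580)), Rational(-165163, 99)) = Add(Rational(-169, 3580), Rational(-165163, 99)) = Rational(-591300271, 354420)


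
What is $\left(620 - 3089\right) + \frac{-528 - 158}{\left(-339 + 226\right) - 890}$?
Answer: $- \frac{2475721}{1003} \approx -2468.3$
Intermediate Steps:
$\left(620 - 3089\right) + \frac{-528 - 158}{\left(-339 + 226\right) - 890} = -2469 - \frac{686}{-113 - 890} = -2469 - \frac{686}{-1003} = -2469 - - \frac{686}{1003} = -2469 + \frac{686}{1003} = - \frac{2475721}{1003}$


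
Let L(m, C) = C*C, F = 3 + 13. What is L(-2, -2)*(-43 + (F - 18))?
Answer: -180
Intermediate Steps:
F = 16
L(m, C) = C²
L(-2, -2)*(-43 + (F - 18)) = (-2)²*(-43 + (16 - 18)) = 4*(-43 - 2) = 4*(-45) = -180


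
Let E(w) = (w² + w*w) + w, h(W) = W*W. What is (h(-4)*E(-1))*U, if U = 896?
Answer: 14336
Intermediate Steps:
h(W) = W²
E(w) = w + 2*w² (E(w) = (w² + w²) + w = 2*w² + w = w + 2*w²)
(h(-4)*E(-1))*U = ((-4)²*(-(1 + 2*(-1))))*896 = (16*(-(1 - 2)))*896 = (16*(-1*(-1)))*896 = (16*1)*896 = 16*896 = 14336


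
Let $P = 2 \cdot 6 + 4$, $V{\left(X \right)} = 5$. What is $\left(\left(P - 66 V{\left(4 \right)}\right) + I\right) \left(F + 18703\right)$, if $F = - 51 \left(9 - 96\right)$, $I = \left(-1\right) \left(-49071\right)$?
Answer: $1128236980$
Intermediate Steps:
$I = 49071$
$P = 16$ ($P = 12 + 4 = 16$)
$F = 4437$ ($F = \left(-51\right) \left(-87\right) = 4437$)
$\left(\left(P - 66 V{\left(4 \right)}\right) + I\right) \left(F + 18703\right) = \left(\left(16 - 330\right) + 49071\right) \left(4437 + 18703\right) = \left(\left(16 - 330\right) + 49071\right) 23140 = \left(-314 + 49071\right) 23140 = 48757 \cdot 23140 = 1128236980$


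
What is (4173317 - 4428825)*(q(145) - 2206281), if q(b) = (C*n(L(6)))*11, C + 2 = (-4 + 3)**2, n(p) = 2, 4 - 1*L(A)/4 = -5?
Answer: 563728066924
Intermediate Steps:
L(A) = 36 (L(A) = 16 - 4*(-5) = 16 + 20 = 36)
C = -1 (C = -2 + (-4 + 3)**2 = -2 + (-1)**2 = -2 + 1 = -1)
q(b) = -22 (q(b) = -1*2*11 = -2*11 = -22)
(4173317 - 4428825)*(q(145) - 2206281) = (4173317 - 4428825)*(-22 - 2206281) = -255508*(-2206303) = 563728066924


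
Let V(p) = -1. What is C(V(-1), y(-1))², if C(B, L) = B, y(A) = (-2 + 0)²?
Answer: 1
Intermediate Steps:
y(A) = 4 (y(A) = (-2)² = 4)
C(V(-1), y(-1))² = (-1)² = 1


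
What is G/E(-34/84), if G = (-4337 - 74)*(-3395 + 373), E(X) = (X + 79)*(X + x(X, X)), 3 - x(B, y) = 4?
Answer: -23514194088/194759 ≈ -1.2073e+5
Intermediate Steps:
x(B, y) = -1 (x(B, y) = 3 - 1*4 = 3 - 4 = -1)
E(X) = (-1 + X)*(79 + X) (E(X) = (X + 79)*(X - 1) = (79 + X)*(-1 + X) = (-1 + X)*(79 + X))
G = 13330042 (G = -4411*(-3022) = 13330042)
G/E(-34/84) = 13330042/(-79 + (-34/84)² + 78*(-34/84)) = 13330042/(-79 + (-34*1/84)² + 78*(-34*1/84)) = 13330042/(-79 + (-17/42)² + 78*(-17/42)) = 13330042/(-79 + 289/1764 - 221/7) = 13330042/(-194759/1764) = 13330042*(-1764/194759) = -23514194088/194759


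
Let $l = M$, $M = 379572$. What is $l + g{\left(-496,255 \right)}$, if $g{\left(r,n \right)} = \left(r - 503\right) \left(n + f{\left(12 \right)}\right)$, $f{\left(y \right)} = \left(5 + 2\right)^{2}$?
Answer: $75876$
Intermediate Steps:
$f{\left(y \right)} = 49$ ($f{\left(y \right)} = 7^{2} = 49$)
$l = 379572$
$g{\left(r,n \right)} = \left(-503 + r\right) \left(49 + n\right)$ ($g{\left(r,n \right)} = \left(r - 503\right) \left(n + 49\right) = \left(-503 + r\right) \left(49 + n\right)$)
$l + g{\left(-496,255 \right)} = 379572 + \left(-24647 - 128265 + 49 \left(-496\right) + 255 \left(-496\right)\right) = 379572 - 303696 = 75876$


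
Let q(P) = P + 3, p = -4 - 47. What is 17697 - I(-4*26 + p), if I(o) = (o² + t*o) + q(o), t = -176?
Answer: -33456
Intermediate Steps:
p = -51
q(P) = 3 + P
I(o) = 3 + o² - 175*o (I(o) = (o² - 176*o) + (3 + o) = 3 + o² - 175*o)
17697 - I(-4*26 + p) = 17697 - (3 + (-4*26 - 51)² - 175*(-4*26 - 51)) = 17697 - (3 + (-104 - 51)² - 175*(-104 - 51)) = 17697 - (3 + (-155)² - 175*(-155)) = 17697 - (3 + 24025 + 27125) = 17697 - 1*51153 = 17697 - 51153 = -33456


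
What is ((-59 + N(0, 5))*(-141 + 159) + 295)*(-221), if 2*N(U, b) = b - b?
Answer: 169507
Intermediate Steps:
N(U, b) = 0 (N(U, b) = (b - b)/2 = (½)*0 = 0)
((-59 + N(0, 5))*(-141 + 159) + 295)*(-221) = ((-59 + 0)*(-141 + 159) + 295)*(-221) = (-59*18 + 295)*(-221) = (-1062 + 295)*(-221) = -767*(-221) = 169507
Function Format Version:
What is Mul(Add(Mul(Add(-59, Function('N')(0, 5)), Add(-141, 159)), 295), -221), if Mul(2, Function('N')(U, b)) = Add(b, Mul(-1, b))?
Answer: 169507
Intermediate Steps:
Function('N')(U, b) = 0 (Function('N')(U, b) = Mul(Rational(1, 2), Add(b, Mul(-1, b))) = Mul(Rational(1, 2), 0) = 0)
Mul(Add(Mul(Add(-59, Function('N')(0, 5)), Add(-141, 159)), 295), -221) = Mul(Add(Mul(Add(-59, 0), Add(-141, 159)), 295), -221) = Mul(Add(Mul(-59, 18), 295), -221) = Mul(Add(-1062, 295), -221) = Mul(-767, -221) = 169507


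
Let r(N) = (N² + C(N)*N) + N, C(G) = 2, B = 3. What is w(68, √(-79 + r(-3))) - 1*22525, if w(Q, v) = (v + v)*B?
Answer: -22525 + 6*I*√79 ≈ -22525.0 + 53.329*I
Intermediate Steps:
r(N) = N² + 3*N (r(N) = (N² + 2*N) + N = N² + 3*N)
w(Q, v) = 6*v (w(Q, v) = (v + v)*3 = (2*v)*3 = 6*v)
w(68, √(-79 + r(-3))) - 1*22525 = 6*√(-79 - 3*(3 - 3)) - 1*22525 = 6*√(-79 - 3*0) - 22525 = 6*√(-79 + 0) - 22525 = 6*√(-79) - 22525 = 6*(I*√79) - 22525 = 6*I*√79 - 22525 = -22525 + 6*I*√79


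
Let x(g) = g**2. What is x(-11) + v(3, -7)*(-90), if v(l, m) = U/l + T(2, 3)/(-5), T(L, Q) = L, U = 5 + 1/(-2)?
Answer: 22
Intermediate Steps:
U = 9/2 (U = 5 - 1/2 = 9/2 ≈ 4.5000)
v(l, m) = -2/5 + 9/(2*l) (v(l, m) = 9/(2*l) + 2/(-5) = 9/(2*l) + 2*(-1/5) = 9/(2*l) - 2/5 = -2/5 + 9/(2*l))
x(-11) + v(3, -7)*(-90) = (-11)**2 + ((1/10)*(45 - 4*3)/3)*(-90) = 121 + ((1/10)*(1/3)*(45 - 12))*(-90) = 121 + ((1/10)*(1/3)*33)*(-90) = 121 + (11/10)*(-90) = 121 - 99 = 22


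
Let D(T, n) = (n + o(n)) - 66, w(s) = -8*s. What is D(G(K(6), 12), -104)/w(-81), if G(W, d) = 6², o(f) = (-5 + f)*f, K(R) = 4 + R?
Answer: 1861/108 ≈ 17.231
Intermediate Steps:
o(f) = f*(-5 + f)
G(W, d) = 36
D(T, n) = -66 + n + n*(-5 + n) (D(T, n) = (n + n*(-5 + n)) - 66 = -66 + n + n*(-5 + n))
D(G(K(6), 12), -104)/w(-81) = (-66 - 104 - 104*(-5 - 104))/((-8*(-81))) = (-66 - 104 - 104*(-109))/648 = (-66 - 104 + 11336)*(1/648) = 11166*(1/648) = 1861/108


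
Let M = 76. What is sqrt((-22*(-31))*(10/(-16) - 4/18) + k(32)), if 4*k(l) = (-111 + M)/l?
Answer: I*sqrt(1331894)/48 ≈ 24.043*I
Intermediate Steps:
k(l) = -35/(4*l) (k(l) = ((-111 + 76)/l)/4 = (-35/l)/4 = -35/(4*l))
sqrt((-22*(-31))*(10/(-16) - 4/18) + k(32)) = sqrt((-22*(-31))*(10/(-16) - 4/18) - 35/4/32) = sqrt(682*(10*(-1/16) - 4*1/18) - 35/4*1/32) = sqrt(682*(-5/8 - 2/9) - 35/128) = sqrt(682*(-61/72) - 35/128) = sqrt(-20801/36 - 35/128) = sqrt(-665947/1152) = I*sqrt(1331894)/48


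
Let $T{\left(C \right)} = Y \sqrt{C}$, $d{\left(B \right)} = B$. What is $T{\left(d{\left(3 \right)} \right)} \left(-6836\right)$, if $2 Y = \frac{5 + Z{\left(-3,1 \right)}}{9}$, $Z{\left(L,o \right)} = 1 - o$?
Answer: $- \frac{17090 \sqrt{3}}{9} \approx -3289.0$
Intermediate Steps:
$Y = \frac{5}{18}$ ($Y = \frac{\left(5 + \left(1 - 1\right)\right) \frac{1}{9}}{2} = \frac{\left(5 + 0\right) \frac{1}{9}}{2} = \frac{5 \cdot \frac{1}{9}}{2} = \frac{1}{2} \cdot \frac{5}{9} = \frac{5}{18} \approx 0.27778$)
$T{\left(C \right)} = \frac{5 \sqrt{C}}{18}$
$T{\left(d{\left(3 \right)} \right)} \left(-6836\right) = \frac{5 \sqrt{3}}{18} \left(-6836\right) = - \frac{17090 \sqrt{3}}{9}$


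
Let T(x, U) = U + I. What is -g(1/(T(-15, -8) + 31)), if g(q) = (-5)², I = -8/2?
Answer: -25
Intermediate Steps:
I = -4 (I = -8*½ = -4)
T(x, U) = -4 + U (T(x, U) = U - 4 = -4 + U)
g(q) = 25
-g(1/(T(-15, -8) + 31)) = -1*25 = -25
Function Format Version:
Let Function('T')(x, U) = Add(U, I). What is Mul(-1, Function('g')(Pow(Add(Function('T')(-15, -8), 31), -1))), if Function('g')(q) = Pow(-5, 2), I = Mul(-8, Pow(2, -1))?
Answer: -25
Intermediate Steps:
I = -4 (I = Mul(-8, Rational(1, 2)) = -4)
Function('T')(x, U) = Add(-4, U) (Function('T')(x, U) = Add(U, -4) = Add(-4, U))
Function('g')(q) = 25
Mul(-1, Function('g')(Pow(Add(Function('T')(-15, -8), 31), -1))) = Mul(-1, 25) = -25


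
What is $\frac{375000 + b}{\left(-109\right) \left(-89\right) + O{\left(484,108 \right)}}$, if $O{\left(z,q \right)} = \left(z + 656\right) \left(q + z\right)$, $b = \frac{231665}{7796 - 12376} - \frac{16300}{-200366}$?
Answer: $\frac{34408226186461}{62822374543868} \approx 0.54771$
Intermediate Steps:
$b = - \frac{4634313539}{91767628}$ ($b = \frac{231665}{-4580} - - \frac{8150}{100183} = 231665 \left(- \frac{1}{4580}\right) + \frac{8150}{100183} = - \frac{46333}{916} + \frac{8150}{100183} = - \frac{4634313539}{91767628} \approx -50.501$)
$O{\left(z,q \right)} = \left(656 + z\right) \left(q + z\right)$
$\frac{375000 + b}{\left(-109\right) \left(-89\right) + O{\left(484,108 \right)}} = \frac{375000 - \frac{4634313539}{91767628}}{\left(-109\right) \left(-89\right) + \left(484^{2} + 656 \cdot 108 + 656 \cdot 484 + 108 \cdot 484\right)} = \frac{34408226186461}{91767628 \left(9701 + \left(234256 + 70848 + 317504 + 52272\right)\right)} = \frac{34408226186461}{91767628 \left(9701 + 674880\right)} = \frac{34408226186461}{91767628 \cdot 684581} = \frac{34408226186461}{91767628} \cdot \frac{1}{684581} = \frac{34408226186461}{62822374543868}$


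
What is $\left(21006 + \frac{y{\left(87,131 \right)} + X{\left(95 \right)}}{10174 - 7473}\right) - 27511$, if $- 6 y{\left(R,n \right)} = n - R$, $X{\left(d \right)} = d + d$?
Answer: $- \frac{52709467}{8103} \approx -6504.9$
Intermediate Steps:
$X{\left(d \right)} = 2 d$
$y{\left(R,n \right)} = - \frac{n}{6} + \frac{R}{6}$ ($y{\left(R,n \right)} = - \frac{n - R}{6} = - \frac{n}{6} + \frac{R}{6}$)
$\left(21006 + \frac{y{\left(87,131 \right)} + X{\left(95 \right)}}{10174 - 7473}\right) - 27511 = \left(21006 + \frac{\left(\left(- \frac{1}{6}\right) 131 + \frac{1}{6} \cdot 87\right) + 2 \cdot 95}{10174 - 7473}\right) - 27511 = \left(21006 + \frac{\left(- \frac{131}{6} + \frac{29}{2}\right) + 190}{2701}\right) - 27511 = \left(21006 + \left(- \frac{22}{3} + 190\right) \frac{1}{2701}\right) - 27511 = \left(21006 + \frac{548}{3} \cdot \frac{1}{2701}\right) - 27511 = \left(21006 + \frac{548}{8103}\right) - 27511 = \frac{170212166}{8103} - 27511 = - \frac{52709467}{8103}$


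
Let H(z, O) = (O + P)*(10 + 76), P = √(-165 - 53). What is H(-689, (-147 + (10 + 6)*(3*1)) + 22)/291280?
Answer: -301/13240 + 43*I*√218/145640 ≈ -0.022734 + 0.0043593*I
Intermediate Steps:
P = I*√218 (P = √(-218) = I*√218 ≈ 14.765*I)
H(z, O) = 86*O + 86*I*√218 (H(z, O) = (O + I*√218)*(10 + 76) = (O + I*√218)*86 = 86*O + 86*I*√218)
H(-689, (-147 + (10 + 6)*(3*1)) + 22)/291280 = (86*((-147 + (10 + 6)*(3*1)) + 22) + 86*I*√218)/291280 = (86*((-147 + 16*3) + 22) + 86*I*√218)*(1/291280) = (86*((-147 + 48) + 22) + 86*I*√218)*(1/291280) = (86*(-99 + 22) + 86*I*√218)*(1/291280) = (86*(-77) + 86*I*√218)*(1/291280) = (-6622 + 86*I*√218)*(1/291280) = -301/13240 + 43*I*√218/145640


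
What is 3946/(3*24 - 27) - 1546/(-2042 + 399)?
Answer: 6552848/73935 ≈ 88.630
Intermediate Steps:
3946/(3*24 - 27) - 1546/(-2042 + 399) = 3946/(72 - 27) - 1546/(-1643) = 3946/45 - 1546*(-1/1643) = 3946*(1/45) + 1546/1643 = 3946/45 + 1546/1643 = 6552848/73935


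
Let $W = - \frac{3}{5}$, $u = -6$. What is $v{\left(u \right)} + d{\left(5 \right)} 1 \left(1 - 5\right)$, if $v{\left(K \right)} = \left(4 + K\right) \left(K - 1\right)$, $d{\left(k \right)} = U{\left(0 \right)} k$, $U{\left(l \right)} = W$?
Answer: $26$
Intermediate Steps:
$W = - \frac{3}{5}$ ($W = \left(-3\right) \frac{1}{5} = - \frac{3}{5} \approx -0.6$)
$U{\left(l \right)} = - \frac{3}{5}$
$d{\left(k \right)} = - \frac{3 k}{5}$
$v{\left(K \right)} = \left(-1 + K\right) \left(4 + K\right)$ ($v{\left(K \right)} = \left(4 + K\right) \left(-1 + K\right) = \left(-1 + K\right) \left(4 + K\right)$)
$v{\left(u \right)} + d{\left(5 \right)} 1 \left(1 - 5\right) = \left(-4 + \left(-6\right)^{2} + 3 \left(-6\right)\right) + \left(- \frac{3}{5}\right) 5 \cdot 1 \left(1 - 5\right) = \left(-4 + 36 - 18\right) - 3 \cdot 1 \left(-4\right) = 14 - -12 = 14 + 12 = 26$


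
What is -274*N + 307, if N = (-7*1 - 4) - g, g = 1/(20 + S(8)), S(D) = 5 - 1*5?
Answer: 33347/10 ≈ 3334.7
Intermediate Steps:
S(D) = 0 (S(D) = 5 - 5 = 0)
g = 1/20 (g = 1/(20 + 0) = 1/20 ≈ 0.050000)
N = -221/20 (N = (-7*1 - 4) - 1*1/20 = (-7 - 4) - 1/20 = -11 - 1/20 = -221/20 ≈ -11.050)
-274*N + 307 = -274*(-221/20) + 307 = 30277/10 + 307 = 33347/10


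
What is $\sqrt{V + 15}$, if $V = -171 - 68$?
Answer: $4 i \sqrt{14} \approx 14.967 i$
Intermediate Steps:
$V = -239$
$\sqrt{V + 15} = \sqrt{-239 + 15} = \sqrt{-224} = 4 i \sqrt{14}$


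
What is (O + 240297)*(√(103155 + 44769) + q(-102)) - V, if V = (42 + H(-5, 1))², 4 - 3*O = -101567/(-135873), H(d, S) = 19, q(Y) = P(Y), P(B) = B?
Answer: -3330807785545/135873 + 195900129536*√4109/135873 ≈ 6.7907e+7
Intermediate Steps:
q(Y) = Y
O = 441925/407619 (O = 4/3 - (-101567)/(3*(-135873)) = 4/3 - (-101567)*(-1)/(3*135873) = 4/3 - ⅓*101567/135873 = 4/3 - 101567/407619 = 441925/407619 ≈ 1.0842)
V = 3721 (V = (42 + 19)² = 61² = 3721)
(O + 240297)*(√(103155 + 44769) + q(-102)) - V = (441925/407619 + 240297)*(√(103155 + 44769) - 102) - 1*3721 = 97950064768*(√147924 - 102)/407619 - 3721 = 97950064768*(6*√4109 - 102)/407619 - 3721 = 97950064768*(-102 + 6*√4109)/407619 - 3721 = (-3330302202112/135873 + 195900129536*√4109/135873) - 3721 = -3330807785545/135873 + 195900129536*√4109/135873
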